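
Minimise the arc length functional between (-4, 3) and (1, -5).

Arc-length functional: J[y] = ∫ sqrt(1 + (y')^2) dx.
Lagrangian L = sqrt(1 + (y')^2) has no explicit y dependence, so ∂L/∂y = 0 and the Euler-Lagrange equation gives
    d/dx( y' / sqrt(1 + (y')^2) ) = 0  ⇒  y' / sqrt(1 + (y')^2) = const.
Hence y' is constant, so y(x) is affine.
Fitting the endpoints (-4, 3) and (1, -5):
    slope m = ((-5) − 3) / (1 − (-4)) = -8/5,
    intercept c = 3 − m·(-4) = -17/5.
Extremal: y(x) = (-8/5) x - 17/5.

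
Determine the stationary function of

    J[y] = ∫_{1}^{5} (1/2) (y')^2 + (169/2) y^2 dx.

The Lagrangian is L = (1/2) (y')^2 + (169/2) y^2.
Compute ∂L/∂y = 169y, ∂L/∂y' = y'.
The Euler-Lagrange equation d/dx(∂L/∂y') − ∂L/∂y = 0 reduces to
    y'' − 169 y = 0.
Its general solution is
    y(x) = A e^(13x) + B e^(−13x),
with A, B fixed by the endpoint conditions.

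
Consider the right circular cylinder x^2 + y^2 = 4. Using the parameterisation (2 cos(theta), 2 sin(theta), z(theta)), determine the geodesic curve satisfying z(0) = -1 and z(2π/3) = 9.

Parameterise the cylinder of radius R = 2 as
    r(θ) = (2 cos θ, 2 sin θ, z(θ)).
The arc-length element is
    ds = sqrt(4 + (dz/dθ)^2) dθ,
so the Lagrangian is L = sqrt(4 + z'^2).
L depends on z' only, not on z or θ, so ∂L/∂z = 0 and
    ∂L/∂z' = z' / sqrt(4 + z'^2).
The Euler-Lagrange equation gives
    d/dθ( z' / sqrt(4 + z'^2) ) = 0,
so z' is constant. Integrating once:
    z(θ) = a θ + b,
a helix on the cylinder (a straight line when the cylinder is unrolled). The constants a, b are determined by the endpoint conditions.
With endpoint conditions z(0) = -1 and z(2π/3) = 9: from z(0) = b we get b = -1, and a·2π/3 + -1 = 9 gives a = 15/π, so
    z(θ) = (15/π) θ − 1.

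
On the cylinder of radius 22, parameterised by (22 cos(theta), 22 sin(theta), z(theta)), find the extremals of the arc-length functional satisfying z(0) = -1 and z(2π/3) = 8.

Parameterise the cylinder of radius R = 22 as
    r(θ) = (22 cos θ, 22 sin θ, z(θ)).
The arc-length element is
    ds = sqrt(484 + (dz/dθ)^2) dθ,
so the Lagrangian is L = sqrt(484 + z'^2).
L depends on z' only, not on z or θ, so ∂L/∂z = 0 and
    ∂L/∂z' = z' / sqrt(484 + z'^2).
The Euler-Lagrange equation gives
    d/dθ( z' / sqrt(484 + z'^2) ) = 0,
so z' is constant. Integrating once:
    z(θ) = a θ + b,
a helix on the cylinder (a straight line when the cylinder is unrolled). The constants a, b are determined by the endpoint conditions.
With endpoint conditions z(0) = -1 and z(2π/3) = 8: from z(0) = b we get b = -1, and a·2π/3 + -1 = 8 gives a = 27/(2π), so
    z(θ) = (27/(2π)) θ − 1.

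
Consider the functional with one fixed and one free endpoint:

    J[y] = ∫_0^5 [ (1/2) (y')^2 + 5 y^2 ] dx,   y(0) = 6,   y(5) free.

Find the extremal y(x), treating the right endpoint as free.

The Lagrangian L = (1/2) (y')^2 + 5 y^2 gives
    ∂L/∂y = 10 y,   ∂L/∂y' = y'.
Euler-Lagrange: y'' − 10 y = 0.
With k = sqrt(10), the general solution is
    y(x) = A cosh(sqrt(10) x) + B sinh(sqrt(10) x).
Fixed left endpoint y(0) = 6 ⇒ A = 6.
The right endpoint x = 5 is free, so the natural (transversality) condition is ∂L/∂y' |_{x=5} = 0, i.e. y'(5) = 0.
Compute y'(x) = A k sinh(k x) + B k cosh(k x), so
    y'(5) = A k sinh(k·5) + B k cosh(k·5) = 0
    ⇒ B = −A tanh(k·5) = − 6 tanh(sqrt(10)·5).
Therefore the extremal is
    y(x) = 6 cosh(sqrt(10) x) − 6 tanh(sqrt(10)·5) sinh(sqrt(10) x).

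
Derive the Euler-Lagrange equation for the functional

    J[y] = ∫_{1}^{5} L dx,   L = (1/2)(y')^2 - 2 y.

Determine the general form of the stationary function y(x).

The Lagrangian is L = (1/2)(y')^2 - 2 y.
∂L/∂y = -2.
∂L/∂y' = y'.
The Euler-Lagrange equation d/dx(∂L/∂y') − ∂L/∂y = 0 becomes:
    y'' + 2 = 0
General solution: y(x) = -x^2 + A x + B, where A and B are arbitrary constants fixed by the endpoint conditions.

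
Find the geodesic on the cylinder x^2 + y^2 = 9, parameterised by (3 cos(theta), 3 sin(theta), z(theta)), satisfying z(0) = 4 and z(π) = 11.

Parameterise the cylinder of radius R = 3 as
    r(θ) = (3 cos θ, 3 sin θ, z(θ)).
The arc-length element is
    ds = sqrt(9 + (dz/dθ)^2) dθ,
so the Lagrangian is L = sqrt(9 + z'^2).
L depends on z' only, not on z or θ, so ∂L/∂z = 0 and
    ∂L/∂z' = z' / sqrt(9 + z'^2).
The Euler-Lagrange equation gives
    d/dθ( z' / sqrt(9 + z'^2) ) = 0,
so z' is constant. Integrating once:
    z(θ) = a θ + b,
a helix on the cylinder (a straight line when the cylinder is unrolled). The constants a, b are determined by the endpoint conditions.
With endpoint conditions z(0) = 4 and z(π) = 11: from z(0) = b we get b = 4, and a·π + 4 = 11 gives a = 7/π, so
    z(θ) = (7/π) θ + 4.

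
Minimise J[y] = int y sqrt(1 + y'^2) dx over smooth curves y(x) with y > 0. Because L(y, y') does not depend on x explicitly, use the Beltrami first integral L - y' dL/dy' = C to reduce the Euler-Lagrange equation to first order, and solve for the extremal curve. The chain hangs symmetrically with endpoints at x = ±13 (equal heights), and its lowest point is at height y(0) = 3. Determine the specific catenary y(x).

The Lagrangian L(y, y') = y sqrt(1 + y'^2) has no explicit x dependence, so the Beltrami identity applies:
    L − y' ∂L/∂y' = C.
Compute ∂L/∂y' = y · y' / sqrt(1 + y'^2). Then
    L − y' ∂L/∂y'
    = y sqrt(1 + y'^2) − y · y'^2 / sqrt(1 + y'^2)
    = y (1 + y'^2 − y'^2) / sqrt(1 + y'^2)
    = y / sqrt(1 + y'^2) = C.
Squaring gives y^2 = C^2 (1 + y'^2), i.e.
    y'^2 = y^2 / C^2 − 1.
Separating variables,
    dy / sqrt(y^2 − C^2) = dx / C,
and integrating gives arccosh(y / C) = (x − a)/C, so
    y(x) = C cosh((x − a)/C),
the catenary. The constants C and a are fixed by the two endpoint conditions (and, for the hanging-chain problem, the length constraint selects C).
Now fit the given data. The endpoints x = ±13 are symmetric at equal height, so the catenary is even about its minimum: a = 0 and y(x) = C cosh(x/C). The lowest point is y(0) = C cosh(0) = C, and we are told y(0) = 3, so C = 3. Therefore
    y(x) = 3 cosh(x/3),
and at the endpoints
    y(±13) = 3 cosh(13/3).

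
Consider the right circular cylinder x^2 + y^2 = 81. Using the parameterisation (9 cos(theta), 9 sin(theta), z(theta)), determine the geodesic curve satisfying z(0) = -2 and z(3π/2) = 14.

Parameterise the cylinder of radius R = 9 as
    r(θ) = (9 cos θ, 9 sin θ, z(θ)).
The arc-length element is
    ds = sqrt(81 + (dz/dθ)^2) dθ,
so the Lagrangian is L = sqrt(81 + z'^2).
L depends on z' only, not on z or θ, so ∂L/∂z = 0 and
    ∂L/∂z' = z' / sqrt(81 + z'^2).
The Euler-Lagrange equation gives
    d/dθ( z' / sqrt(81 + z'^2) ) = 0,
so z' is constant. Integrating once:
    z(θ) = a θ + b,
a helix on the cylinder (a straight line when the cylinder is unrolled). The constants a, b are determined by the endpoint conditions.
With endpoint conditions z(0) = -2 and z(3π/2) = 14: from z(0) = b we get b = -2, and a·3π/2 + -2 = 14 gives a = 32/(3π), so
    z(θ) = (32/(3π)) θ − 2.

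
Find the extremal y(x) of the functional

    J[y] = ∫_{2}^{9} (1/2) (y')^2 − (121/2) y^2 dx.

The Lagrangian is L = (1/2) (y')^2 − (121/2) y^2.
Compute ∂L/∂y = -121y, ∂L/∂y' = y'.
The Euler-Lagrange equation d/dx(∂L/∂y') − ∂L/∂y = 0 reduces to
    y'' + 121 y = 0.
Its general solution is
    y(x) = A sin(11x) + B cos(11x),
with A, B fixed by the endpoint conditions.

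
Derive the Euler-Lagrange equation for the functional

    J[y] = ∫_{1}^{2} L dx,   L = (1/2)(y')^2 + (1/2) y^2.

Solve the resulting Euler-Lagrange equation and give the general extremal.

The Lagrangian is L = (1/2)(y')^2 + (1/2) y^2.
∂L/∂y = y.
∂L/∂y' = y'.
The Euler-Lagrange equation d/dx(∂L/∂y') − ∂L/∂y = 0 becomes:
    y'' - y = 0
General solution: y(x) = A e^x + B e^(-x), where A and B are arbitrary constants fixed by the endpoint conditions.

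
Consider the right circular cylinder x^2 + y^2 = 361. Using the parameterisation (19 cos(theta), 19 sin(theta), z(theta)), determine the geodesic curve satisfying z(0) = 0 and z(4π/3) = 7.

Parameterise the cylinder of radius R = 19 as
    r(θ) = (19 cos θ, 19 sin θ, z(θ)).
The arc-length element is
    ds = sqrt(361 + (dz/dθ)^2) dθ,
so the Lagrangian is L = sqrt(361 + z'^2).
L depends on z' only, not on z or θ, so ∂L/∂z = 0 and
    ∂L/∂z' = z' / sqrt(361 + z'^2).
The Euler-Lagrange equation gives
    d/dθ( z' / sqrt(361 + z'^2) ) = 0,
so z' is constant. Integrating once:
    z(θ) = a θ + b,
a helix on the cylinder (a straight line when the cylinder is unrolled). The constants a, b are determined by the endpoint conditions.
With endpoint conditions z(0) = 0 and z(4π/3) = 7: from z(0) = b we get b = 0, and a·4π/3 + 0 = 7 gives a = 21/(4π), so
    z(θ) = (21/(4π)) θ.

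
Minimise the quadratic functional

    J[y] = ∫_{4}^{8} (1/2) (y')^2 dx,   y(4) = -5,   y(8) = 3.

The Lagrangian is L = (1/2) (y')^2.
Compute ∂L/∂y = 0, ∂L/∂y' = y'.
The Euler-Lagrange equation d/dx(∂L/∂y') − ∂L/∂y = 0 reduces to
    y'' = 0.
Its general solution is
    y(x) = A x + B,
with A, B fixed by the endpoint conditions.
Applying the endpoint conditions y(4) = -5 and y(8) = 3: solve A·4 + B = -5 and A·8 + B = 3. Subtracting gives A(8 − 4) = 3 − -5, so A = 2, and B = -5 − A·4 = -13. Therefore
    y(x) = 2 x - 13.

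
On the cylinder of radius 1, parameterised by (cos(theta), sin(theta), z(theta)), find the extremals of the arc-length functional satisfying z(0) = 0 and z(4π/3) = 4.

Parameterise the cylinder of radius R = 1 as
    r(θ) = (cos θ, sin θ, z(θ)).
The arc-length element is
    ds = sqrt(1 + (dz/dθ)^2) dθ,
so the Lagrangian is L = sqrt(1 + z'^2).
L depends on z' only, not on z or θ, so ∂L/∂z = 0 and
    ∂L/∂z' = z' / sqrt(1 + z'^2).
The Euler-Lagrange equation gives
    d/dθ( z' / sqrt(1 + z'^2) ) = 0,
so z' is constant. Integrating once:
    z(θ) = a θ + b,
a helix on the cylinder (a straight line when the cylinder is unrolled). The constants a, b are determined by the endpoint conditions.
With endpoint conditions z(0) = 0 and z(4π/3) = 4: from z(0) = b we get b = 0, and a·4π/3 + 0 = 4 gives a = 3/π, so
    z(θ) = (3/π) θ.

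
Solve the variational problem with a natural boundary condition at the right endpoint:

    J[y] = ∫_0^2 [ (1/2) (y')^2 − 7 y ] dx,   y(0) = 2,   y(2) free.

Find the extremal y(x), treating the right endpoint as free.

The Lagrangian L = (1/2) (y')^2 − 7 y gives
    ∂L/∂y = −7,   ∂L/∂y' = y'.
Euler-Lagrange: d/dx(y') − (−7) = 0, i.e. y'' + 7 = 0, so
    y(x) = −(7/2) x^2 + C1 x + C2.
Fixed left endpoint y(0) = 2 ⇒ C2 = 2.
The right endpoint x = 2 is free, so the natural (transversality) condition is ∂L/∂y' |_{x=2} = 0, i.e. y'(2) = 0.
Compute y'(x) = −7 x + C1, so y'(2) = −14 + C1 = 0 ⇒ C1 = 14.
Therefore the extremal is
    y(x) = −(7/2) x^2 + 14 x + 2.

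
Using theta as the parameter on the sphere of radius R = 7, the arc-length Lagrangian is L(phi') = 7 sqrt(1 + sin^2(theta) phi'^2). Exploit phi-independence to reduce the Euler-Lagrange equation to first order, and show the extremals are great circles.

On the sphere of radius R = 7 with spherical coordinates (θ, φ), the induced metric is
    ds^2 = 49(dθ^2 + sin^2(θ) dφ^2).
Parameterise by θ; the arc-length functional is
    J[φ] = ∫ 7 sqrt(1 + sin^2(θ) (dφ/dθ)^2) dθ,
so L = 7 sqrt(1 + sin^2(θ) φ'^2). Compute
    ∂L/∂φ = 0  (L has no explicit φ dependence),
    ∂L/∂φ' = 7 sin^2(θ) φ' / sqrt(1 + sin^2(θ) φ'^2).
Since ∂L/∂φ = 0, the Euler-Lagrange equation
    d/dθ(∂L/∂φ') − ∂L/∂φ = 0
reduces to d/dθ(∂L/∂φ') = 0, i.e. the momentum conjugate to φ is conserved:
    7 sin^2(θ) φ' / sqrt(1 + sin^2(θ) φ'^2) = C.
The overall factor of 7 is constant, so dividing through gives Clairaut's relation sin^2(θ) φ' / sqrt(1 + sin^2(θ) φ'^2) = C' (with C' = C/7). Solving for φ' and integrating gives the great-circle family
    cot(θ) = A cos(φ − φ_0),
i.e. the intersection of the sphere with a plane through the origin. The two constants A and φ_0 (equivalently C and one phase) are fixed by the two endpoint conditions.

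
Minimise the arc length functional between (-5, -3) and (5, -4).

Arc-length functional: J[y] = ∫ sqrt(1 + (y')^2) dx.
Lagrangian L = sqrt(1 + (y')^2) has no explicit y dependence, so ∂L/∂y = 0 and the Euler-Lagrange equation gives
    d/dx( y' / sqrt(1 + (y')^2) ) = 0  ⇒  y' / sqrt(1 + (y')^2) = const.
Hence y' is constant, so y(x) is affine.
Fitting the endpoints (-5, -3) and (5, -4):
    slope m = ((-4) − (-3)) / (5 − (-5)) = -1/10,
    intercept c = (-3) − m·(-5) = -7/2.
Extremal: y(x) = (-1/10) x - 7/2.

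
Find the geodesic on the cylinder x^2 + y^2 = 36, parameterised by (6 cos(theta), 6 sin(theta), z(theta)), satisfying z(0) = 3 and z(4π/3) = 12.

Parameterise the cylinder of radius R = 6 as
    r(θ) = (6 cos θ, 6 sin θ, z(θ)).
The arc-length element is
    ds = sqrt(36 + (dz/dθ)^2) dθ,
so the Lagrangian is L = sqrt(36 + z'^2).
L depends on z' only, not on z or θ, so ∂L/∂z = 0 and
    ∂L/∂z' = z' / sqrt(36 + z'^2).
The Euler-Lagrange equation gives
    d/dθ( z' / sqrt(36 + z'^2) ) = 0,
so z' is constant. Integrating once:
    z(θ) = a θ + b,
a helix on the cylinder (a straight line when the cylinder is unrolled). The constants a, b are determined by the endpoint conditions.
With endpoint conditions z(0) = 3 and z(4π/3) = 12: from z(0) = b we get b = 3, and a·4π/3 + 3 = 12 gives a = 27/(4π), so
    z(θ) = (27/(4π)) θ + 3.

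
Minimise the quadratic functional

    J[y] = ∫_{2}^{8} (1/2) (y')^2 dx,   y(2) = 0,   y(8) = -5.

The Lagrangian is L = (1/2) (y')^2.
Compute ∂L/∂y = 0, ∂L/∂y' = y'.
The Euler-Lagrange equation d/dx(∂L/∂y') − ∂L/∂y = 0 reduces to
    y'' = 0.
Its general solution is
    y(x) = A x + B,
with A, B fixed by the endpoint conditions.
Applying the endpoint conditions y(2) = 0 and y(8) = -5: solve A·2 + B = 0 and A·8 + B = -5. Subtracting gives A(8 − 2) = -5 − 0, so A = -5/6, and B = 0 − A·2 = 5/3. Therefore
    y(x) = (-5/6) x + 5/3.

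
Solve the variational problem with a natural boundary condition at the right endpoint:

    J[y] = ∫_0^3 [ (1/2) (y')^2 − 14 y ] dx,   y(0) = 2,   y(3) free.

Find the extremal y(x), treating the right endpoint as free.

The Lagrangian L = (1/2) (y')^2 − 14 y gives
    ∂L/∂y = −14,   ∂L/∂y' = y'.
Euler-Lagrange: d/dx(y') − (−14) = 0, i.e. y'' + 14 = 0, so
    y(x) = −(14/2) x^2 + C1 x + C2.
Fixed left endpoint y(0) = 2 ⇒ C2 = 2.
The right endpoint x = 3 is free, so the natural (transversality) condition is ∂L/∂y' |_{x=3} = 0, i.e. y'(3) = 0.
Compute y'(x) = −14 x + C1, so y'(3) = −42 + C1 = 0 ⇒ C1 = 42.
Therefore the extremal is
    y(x) = −7 x^2 + 42 x + 2.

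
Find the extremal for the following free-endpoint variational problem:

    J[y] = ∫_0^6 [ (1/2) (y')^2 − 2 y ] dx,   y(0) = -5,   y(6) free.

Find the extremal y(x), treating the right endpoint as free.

The Lagrangian L = (1/2) (y')^2 − 2 y gives
    ∂L/∂y = −2,   ∂L/∂y' = y'.
Euler-Lagrange: d/dx(y') − (−2) = 0, i.e. y'' + 2 = 0, so
    y(x) = −(2/2) x^2 + C1 x + C2.
Fixed left endpoint y(0) = -5 ⇒ C2 = -5.
The right endpoint x = 6 is free, so the natural (transversality) condition is ∂L/∂y' |_{x=6} = 0, i.e. y'(6) = 0.
Compute y'(x) = −2 x + C1, so y'(6) = −12 + C1 = 0 ⇒ C1 = 12.
Therefore the extremal is
    y(x) = −x^2 + 12 x − 5.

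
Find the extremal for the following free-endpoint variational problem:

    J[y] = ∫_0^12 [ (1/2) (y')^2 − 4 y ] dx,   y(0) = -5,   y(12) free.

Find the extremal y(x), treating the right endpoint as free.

The Lagrangian L = (1/2) (y')^2 − 4 y gives
    ∂L/∂y = −4,   ∂L/∂y' = y'.
Euler-Lagrange: d/dx(y') − (−4) = 0, i.e. y'' + 4 = 0, so
    y(x) = −(4/2) x^2 + C1 x + C2.
Fixed left endpoint y(0) = -5 ⇒ C2 = -5.
The right endpoint x = 12 is free, so the natural (transversality) condition is ∂L/∂y' |_{x=12} = 0, i.e. y'(12) = 0.
Compute y'(x) = −4 x + C1, so y'(12) = −48 + C1 = 0 ⇒ C1 = 48.
Therefore the extremal is
    y(x) = −2 x^2 + 48 x − 5.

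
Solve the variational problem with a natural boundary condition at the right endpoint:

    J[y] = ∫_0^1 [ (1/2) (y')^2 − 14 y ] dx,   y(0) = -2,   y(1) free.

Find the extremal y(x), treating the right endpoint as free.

The Lagrangian L = (1/2) (y')^2 − 14 y gives
    ∂L/∂y = −14,   ∂L/∂y' = y'.
Euler-Lagrange: d/dx(y') − (−14) = 0, i.e. y'' + 14 = 0, so
    y(x) = −(14/2) x^2 + C1 x + C2.
Fixed left endpoint y(0) = -2 ⇒ C2 = -2.
The right endpoint x = 1 is free, so the natural (transversality) condition is ∂L/∂y' |_{x=1} = 0, i.e. y'(1) = 0.
Compute y'(x) = −14 x + C1, so y'(1) = −14 + C1 = 0 ⇒ C1 = 14.
Therefore the extremal is
    y(x) = −7 x^2 + 14 x − 2.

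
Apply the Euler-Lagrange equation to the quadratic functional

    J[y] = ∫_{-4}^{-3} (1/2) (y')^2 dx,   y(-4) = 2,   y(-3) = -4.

The Lagrangian is L = (1/2) (y')^2.
Compute ∂L/∂y = 0, ∂L/∂y' = y'.
The Euler-Lagrange equation d/dx(∂L/∂y') − ∂L/∂y = 0 reduces to
    y'' = 0.
Its general solution is
    y(x) = A x + B,
with A, B fixed by the endpoint conditions.
Applying the endpoint conditions y(-4) = 2 and y(-3) = -4: solve A·-4 + B = 2 and A·-3 + B = -4. Subtracting gives A(-3 − -4) = -4 − 2, so A = -6, and B = 2 − A·-4 = -22. Therefore
    y(x) = -6 x - 22.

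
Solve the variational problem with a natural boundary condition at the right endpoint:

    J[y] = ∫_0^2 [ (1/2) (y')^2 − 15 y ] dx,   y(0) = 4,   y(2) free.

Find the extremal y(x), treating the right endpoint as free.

The Lagrangian L = (1/2) (y')^2 − 15 y gives
    ∂L/∂y = −15,   ∂L/∂y' = y'.
Euler-Lagrange: d/dx(y') − (−15) = 0, i.e. y'' + 15 = 0, so
    y(x) = −(15/2) x^2 + C1 x + C2.
Fixed left endpoint y(0) = 4 ⇒ C2 = 4.
The right endpoint x = 2 is free, so the natural (transversality) condition is ∂L/∂y' |_{x=2} = 0, i.e. y'(2) = 0.
Compute y'(x) = −15 x + C1, so y'(2) = −30 + C1 = 0 ⇒ C1 = 30.
Therefore the extremal is
    y(x) = −(15/2) x^2 + 30 x + 4.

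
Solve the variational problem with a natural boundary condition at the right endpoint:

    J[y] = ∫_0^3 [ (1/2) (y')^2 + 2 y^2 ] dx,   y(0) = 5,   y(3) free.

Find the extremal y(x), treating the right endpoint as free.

The Lagrangian L = (1/2) (y')^2 + 2 y^2 gives
    ∂L/∂y = 4 y,   ∂L/∂y' = y'.
Euler-Lagrange: y'' − 4 y = 0.
With k = 2, the general solution is
    y(x) = A cosh(2 x) + B sinh(2 x).
Fixed left endpoint y(0) = 5 ⇒ A = 5.
The right endpoint x = 3 is free, so the natural (transversality) condition is ∂L/∂y' |_{x=3} = 0, i.e. y'(3) = 0.
Compute y'(x) = A k sinh(k x) + B k cosh(k x), so
    y'(3) = A k sinh(k·3) + B k cosh(k·3) = 0
    ⇒ B = −A tanh(k·3) = − 5 tanh(2·3).
Therefore the extremal is
    y(x) = 5 cosh(2 x) − 5 tanh(2·3) sinh(2 x).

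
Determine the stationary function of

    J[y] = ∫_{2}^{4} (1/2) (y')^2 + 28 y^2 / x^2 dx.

The Lagrangian is L = (1/2) (y')^2 + 28 y^2 / x^2.
Compute ∂L/∂y = 56y/x^2, ∂L/∂y' = y'.
The Euler-Lagrange equation d/dx(∂L/∂y') − ∂L/∂y = 0 reduces to
    y'' − 56/x^2 · y = 0  (x > 0).
Its general solution is
    y(x) = A x^8 + B x^(-7),
with A, B fixed by the endpoint conditions.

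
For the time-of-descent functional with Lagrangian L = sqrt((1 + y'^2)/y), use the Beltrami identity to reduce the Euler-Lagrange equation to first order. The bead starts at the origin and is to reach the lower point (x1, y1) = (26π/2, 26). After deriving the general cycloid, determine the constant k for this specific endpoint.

The Lagrangian L = sqrt((1 + y'^2) / y) has no explicit x dependence, so the Beltrami identity applies:
    L − y' ∂L/∂y' = C.
Compute ∂L/∂y' = y' / sqrt(y (1 + y'^2)).
Substitute:
    sqrt((1 + y'^2)/y) − y'·y' / sqrt(y (1 + y'^2))
    = (1 + y'^2) / sqrt(y (1 + y'^2)) − y'^2 / sqrt(y (1 + y'^2))
    = 1 / sqrt(y (1 + y'^2)) = C.
Squaring and rearranging gives the first integral
    y (1 + y'^2) = 1/C^2 =: k   (constant).
Solving this first-order ODE by the substitution
    y = (k/2)(1 − cos θ)
yields the cycloid parameterisation
    x(θ) = (k/2)(θ − sin θ),   y(θ) = (k/2)(1 − cos θ).
The constant k is fixed by the endpoint condition.
Now fit the given lower endpoint (x1, y1) = (26π/2, 26). At the bottom of the first arch (θ = π), the parametric equations give
    y(π) = (k/2)(1 − cos π) = k,
    x(π) = (k/2)(π − sin π) = kπ/2.
Matching y(π) = 26 gives k = 26, consistent with x(π) = 26π/2. Therefore the specific cycloid is
    x(θ) = (26/2)(θ − sin θ),   y(θ) = (26/2)(1 − cos θ).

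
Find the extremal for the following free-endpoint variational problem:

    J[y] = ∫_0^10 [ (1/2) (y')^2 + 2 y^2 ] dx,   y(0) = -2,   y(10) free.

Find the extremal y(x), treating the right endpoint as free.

The Lagrangian L = (1/2) (y')^2 + 2 y^2 gives
    ∂L/∂y = 4 y,   ∂L/∂y' = y'.
Euler-Lagrange: y'' − 4 y = 0.
With k = 2, the general solution is
    y(x) = A cosh(2 x) + B sinh(2 x).
Fixed left endpoint y(0) = -2 ⇒ A = -2.
The right endpoint x = 10 is free, so the natural (transversality) condition is ∂L/∂y' |_{x=10} = 0, i.e. y'(10) = 0.
Compute y'(x) = A k sinh(k x) + B k cosh(k x), so
    y'(10) = A k sinh(k·10) + B k cosh(k·10) = 0
    ⇒ B = −A tanh(k·10) = 2 tanh(2·10).
Therefore the extremal is
    y(x) = −2 cosh(2 x) + 2 tanh(2·10) sinh(2 x).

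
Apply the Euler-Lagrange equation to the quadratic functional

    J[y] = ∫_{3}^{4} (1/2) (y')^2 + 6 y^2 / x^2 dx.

The Lagrangian is L = (1/2) (y')^2 + 6 y^2 / x^2.
Compute ∂L/∂y = 12y/x^2, ∂L/∂y' = y'.
The Euler-Lagrange equation d/dx(∂L/∂y') − ∂L/∂y = 0 reduces to
    y'' − 12/x^2 · y = 0  (x > 0).
Its general solution is
    y(x) = A x^4 + B x^(-3),
with A, B fixed by the endpoint conditions.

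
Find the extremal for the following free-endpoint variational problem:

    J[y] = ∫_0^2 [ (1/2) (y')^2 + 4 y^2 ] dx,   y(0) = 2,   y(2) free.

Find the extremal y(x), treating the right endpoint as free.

The Lagrangian L = (1/2) (y')^2 + 4 y^2 gives
    ∂L/∂y = 8 y,   ∂L/∂y' = y'.
Euler-Lagrange: y'' − 8 y = 0.
With k = sqrt(8), the general solution is
    y(x) = A cosh(sqrt(8) x) + B sinh(sqrt(8) x).
Fixed left endpoint y(0) = 2 ⇒ A = 2.
The right endpoint x = 2 is free, so the natural (transversality) condition is ∂L/∂y' |_{x=2} = 0, i.e. y'(2) = 0.
Compute y'(x) = A k sinh(k x) + B k cosh(k x), so
    y'(2) = A k sinh(k·2) + B k cosh(k·2) = 0
    ⇒ B = −A tanh(k·2) = − 2 tanh(sqrt(8)·2).
Therefore the extremal is
    y(x) = 2 cosh(sqrt(8) x) − 2 tanh(sqrt(8)·2) sinh(sqrt(8) x).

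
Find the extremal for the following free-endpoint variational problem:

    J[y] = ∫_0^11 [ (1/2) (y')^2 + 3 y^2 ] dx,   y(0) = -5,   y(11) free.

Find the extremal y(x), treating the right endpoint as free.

The Lagrangian L = (1/2) (y')^2 + 3 y^2 gives
    ∂L/∂y = 6 y,   ∂L/∂y' = y'.
Euler-Lagrange: y'' − 6 y = 0.
With k = sqrt(6), the general solution is
    y(x) = A cosh(sqrt(6) x) + B sinh(sqrt(6) x).
Fixed left endpoint y(0) = -5 ⇒ A = -5.
The right endpoint x = 11 is free, so the natural (transversality) condition is ∂L/∂y' |_{x=11} = 0, i.e. y'(11) = 0.
Compute y'(x) = A k sinh(k x) + B k cosh(k x), so
    y'(11) = A k sinh(k·11) + B k cosh(k·11) = 0
    ⇒ B = −A tanh(k·11) = 5 tanh(sqrt(6)·11).
Therefore the extremal is
    y(x) = −5 cosh(sqrt(6) x) + 5 tanh(sqrt(6)·11) sinh(sqrt(6) x).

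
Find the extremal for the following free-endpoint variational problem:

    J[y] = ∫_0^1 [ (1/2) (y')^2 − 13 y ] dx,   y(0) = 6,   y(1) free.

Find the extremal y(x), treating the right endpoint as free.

The Lagrangian L = (1/2) (y')^2 − 13 y gives
    ∂L/∂y = −13,   ∂L/∂y' = y'.
Euler-Lagrange: d/dx(y') − (−13) = 0, i.e. y'' + 13 = 0, so
    y(x) = −(13/2) x^2 + C1 x + C2.
Fixed left endpoint y(0) = 6 ⇒ C2 = 6.
The right endpoint x = 1 is free, so the natural (transversality) condition is ∂L/∂y' |_{x=1} = 0, i.e. y'(1) = 0.
Compute y'(x) = −13 x + C1, so y'(1) = −13 + C1 = 0 ⇒ C1 = 13.
Therefore the extremal is
    y(x) = −(13/2) x^2 + 13 x + 6.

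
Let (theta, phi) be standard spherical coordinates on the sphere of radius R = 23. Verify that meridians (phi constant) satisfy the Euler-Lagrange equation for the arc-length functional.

On the sphere of radius R = 23 with spherical coordinates (θ, φ), the induced metric is
    ds^2 = 529(dθ^2 + sin^2(θ) dφ^2).
Using θ as the parameter, the arc-length functional becomes
    J[φ] = ∫ 23 sqrt(1 + sin^2(θ) (dφ/dθ)^2) dθ.
So L = 23 sqrt(1 + sin^2(θ) φ'^2). Compute
    ∂L/∂φ = 0  (L has no explicit φ dependence),
    ∂L/∂φ' = 23 sin^2(θ) φ' / sqrt(1 + sin^2(θ) φ'^2).
For the candidate φ(θ) = c (constant), φ' = 0, so ∂L/∂φ' evaluated along the candidate vanishes, and ∂L/∂φ is identically zero. Hence
    d/dθ(∂L/∂φ') − ∂L/∂φ = 0
is satisfied. Therefore meridians φ = const are extremals of arc length — they are geodesics on the sphere.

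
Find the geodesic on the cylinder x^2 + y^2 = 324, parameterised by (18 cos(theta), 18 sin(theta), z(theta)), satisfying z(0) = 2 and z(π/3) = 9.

Parameterise the cylinder of radius R = 18 as
    r(θ) = (18 cos θ, 18 sin θ, z(θ)).
The arc-length element is
    ds = sqrt(324 + (dz/dθ)^2) dθ,
so the Lagrangian is L = sqrt(324 + z'^2).
L depends on z' only, not on z or θ, so ∂L/∂z = 0 and
    ∂L/∂z' = z' / sqrt(324 + z'^2).
The Euler-Lagrange equation gives
    d/dθ( z' / sqrt(324 + z'^2) ) = 0,
so z' is constant. Integrating once:
    z(θ) = a θ + b,
a helix on the cylinder (a straight line when the cylinder is unrolled). The constants a, b are determined by the endpoint conditions.
With endpoint conditions z(0) = 2 and z(π/3) = 9: from z(0) = b we get b = 2, and a·π/3 + 2 = 9 gives a = 21/π, so
    z(θ) = (21/π) θ + 2.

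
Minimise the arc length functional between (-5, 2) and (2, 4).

Arc-length functional: J[y] = ∫ sqrt(1 + (y')^2) dx.
Lagrangian L = sqrt(1 + (y')^2) has no explicit y dependence, so ∂L/∂y = 0 and the Euler-Lagrange equation gives
    d/dx( y' / sqrt(1 + (y')^2) ) = 0  ⇒  y' / sqrt(1 + (y')^2) = const.
Hence y' is constant, so y(x) is affine.
Fitting the endpoints (-5, 2) and (2, 4):
    slope m = (4 − 2) / (2 − (-5)) = 2/7,
    intercept c = 2 − m·(-5) = 24/7.
Extremal: y(x) = (2/7) x + 24/7.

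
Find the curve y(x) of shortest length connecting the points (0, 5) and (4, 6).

Arc-length functional: J[y] = ∫ sqrt(1 + (y')^2) dx.
Lagrangian L = sqrt(1 + (y')^2) has no explicit y dependence, so ∂L/∂y = 0 and the Euler-Lagrange equation gives
    d/dx( y' / sqrt(1 + (y')^2) ) = 0  ⇒  y' / sqrt(1 + (y')^2) = const.
Hence y' is constant, so y(x) is affine.
Fitting the endpoints (0, 5) and (4, 6):
    slope m = (6 − 5) / (4 − 0) = 1/4,
    intercept c = 5 − m·0 = 5.
Extremal: y(x) = (1/4) x + 5.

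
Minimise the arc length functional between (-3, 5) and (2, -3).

Arc-length functional: J[y] = ∫ sqrt(1 + (y')^2) dx.
Lagrangian L = sqrt(1 + (y')^2) has no explicit y dependence, so ∂L/∂y = 0 and the Euler-Lagrange equation gives
    d/dx( y' / sqrt(1 + (y')^2) ) = 0  ⇒  y' / sqrt(1 + (y')^2) = const.
Hence y' is constant, so y(x) is affine.
Fitting the endpoints (-3, 5) and (2, -3):
    slope m = ((-3) − 5) / (2 − (-3)) = -8/5,
    intercept c = 5 − m·(-3) = 1/5.
Extremal: y(x) = (-8/5) x + 1/5.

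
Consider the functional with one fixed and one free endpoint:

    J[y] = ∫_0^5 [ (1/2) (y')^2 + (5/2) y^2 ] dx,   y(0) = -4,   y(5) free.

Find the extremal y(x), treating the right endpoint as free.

The Lagrangian L = (1/2) (y')^2 + (5/2) y^2 gives
    ∂L/∂y = 5 y,   ∂L/∂y' = y'.
Euler-Lagrange: y'' − 5 y = 0.
With k = sqrt(5), the general solution is
    y(x) = A cosh(sqrt(5) x) + B sinh(sqrt(5) x).
Fixed left endpoint y(0) = -4 ⇒ A = -4.
The right endpoint x = 5 is free, so the natural (transversality) condition is ∂L/∂y' |_{x=5} = 0, i.e. y'(5) = 0.
Compute y'(x) = A k sinh(k x) + B k cosh(k x), so
    y'(5) = A k sinh(k·5) + B k cosh(k·5) = 0
    ⇒ B = −A tanh(k·5) = 4 tanh(sqrt(5)·5).
Therefore the extremal is
    y(x) = −4 cosh(sqrt(5) x) + 4 tanh(sqrt(5)·5) sinh(sqrt(5) x).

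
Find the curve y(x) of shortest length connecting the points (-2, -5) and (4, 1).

Arc-length functional: J[y] = ∫ sqrt(1 + (y')^2) dx.
Lagrangian L = sqrt(1 + (y')^2) has no explicit y dependence, so ∂L/∂y = 0 and the Euler-Lagrange equation gives
    d/dx( y' / sqrt(1 + (y')^2) ) = 0  ⇒  y' / sqrt(1 + (y')^2) = const.
Hence y' is constant, so y(x) is affine.
Fitting the endpoints (-2, -5) and (4, 1):
    slope m = (1 − (-5)) / (4 − (-2)) = 1,
    intercept c = (-5) − m·(-2) = -3.
Extremal: y(x) = x - 3.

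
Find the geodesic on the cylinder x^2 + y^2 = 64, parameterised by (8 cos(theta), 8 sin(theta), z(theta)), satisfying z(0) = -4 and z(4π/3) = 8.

Parameterise the cylinder of radius R = 8 as
    r(θ) = (8 cos θ, 8 sin θ, z(θ)).
The arc-length element is
    ds = sqrt(64 + (dz/dθ)^2) dθ,
so the Lagrangian is L = sqrt(64 + z'^2).
L depends on z' only, not on z or θ, so ∂L/∂z = 0 and
    ∂L/∂z' = z' / sqrt(64 + z'^2).
The Euler-Lagrange equation gives
    d/dθ( z' / sqrt(64 + z'^2) ) = 0,
so z' is constant. Integrating once:
    z(θ) = a θ + b,
a helix on the cylinder (a straight line when the cylinder is unrolled). The constants a, b are determined by the endpoint conditions.
With endpoint conditions z(0) = -4 and z(4π/3) = 8: from z(0) = b we get b = -4, and a·4π/3 + -4 = 8 gives a = 9/π, so
    z(θ) = (9/π) θ − 4.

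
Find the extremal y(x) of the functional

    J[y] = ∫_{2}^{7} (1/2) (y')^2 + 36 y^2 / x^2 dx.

The Lagrangian is L = (1/2) (y')^2 + 36 y^2 / x^2.
Compute ∂L/∂y = 72y/x^2, ∂L/∂y' = y'.
The Euler-Lagrange equation d/dx(∂L/∂y') − ∂L/∂y = 0 reduces to
    y'' − 72/x^2 · y = 0  (x > 0).
Its general solution is
    y(x) = A x^9 + B x^(-8),
with A, B fixed by the endpoint conditions.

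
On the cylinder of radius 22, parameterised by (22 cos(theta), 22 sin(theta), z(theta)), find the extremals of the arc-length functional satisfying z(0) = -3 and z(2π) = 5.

Parameterise the cylinder of radius R = 22 as
    r(θ) = (22 cos θ, 22 sin θ, z(θ)).
The arc-length element is
    ds = sqrt(484 + (dz/dθ)^2) dθ,
so the Lagrangian is L = sqrt(484 + z'^2).
L depends on z' only, not on z or θ, so ∂L/∂z = 0 and
    ∂L/∂z' = z' / sqrt(484 + z'^2).
The Euler-Lagrange equation gives
    d/dθ( z' / sqrt(484 + z'^2) ) = 0,
so z' is constant. Integrating once:
    z(θ) = a θ + b,
a helix on the cylinder (a straight line when the cylinder is unrolled). The constants a, b are determined by the endpoint conditions.
With endpoint conditions z(0) = -3 and z(2π) = 5: from z(0) = b we get b = -3, and a·2π + -3 = 5 gives a = 4/π, so
    z(θ) = (4/π) θ − 3.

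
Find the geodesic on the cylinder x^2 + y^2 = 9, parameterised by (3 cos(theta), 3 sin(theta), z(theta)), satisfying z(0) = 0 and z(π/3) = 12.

Parameterise the cylinder of radius R = 3 as
    r(θ) = (3 cos θ, 3 sin θ, z(θ)).
The arc-length element is
    ds = sqrt(9 + (dz/dθ)^2) dθ,
so the Lagrangian is L = sqrt(9 + z'^2).
L depends on z' only, not on z or θ, so ∂L/∂z = 0 and
    ∂L/∂z' = z' / sqrt(9 + z'^2).
The Euler-Lagrange equation gives
    d/dθ( z' / sqrt(9 + z'^2) ) = 0,
so z' is constant. Integrating once:
    z(θ) = a θ + b,
a helix on the cylinder (a straight line when the cylinder is unrolled). The constants a, b are determined by the endpoint conditions.
With endpoint conditions z(0) = 0 and z(π/3) = 12: from z(0) = b we get b = 0, and a·π/3 + 0 = 12 gives a = 36/π, so
    z(θ) = (36/π) θ.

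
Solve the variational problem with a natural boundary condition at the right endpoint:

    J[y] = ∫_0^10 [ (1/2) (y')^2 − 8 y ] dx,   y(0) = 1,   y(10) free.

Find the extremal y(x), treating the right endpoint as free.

The Lagrangian L = (1/2) (y')^2 − 8 y gives
    ∂L/∂y = −8,   ∂L/∂y' = y'.
Euler-Lagrange: d/dx(y') − (−8) = 0, i.e. y'' + 8 = 0, so
    y(x) = −(8/2) x^2 + C1 x + C2.
Fixed left endpoint y(0) = 1 ⇒ C2 = 1.
The right endpoint x = 10 is free, so the natural (transversality) condition is ∂L/∂y' |_{x=10} = 0, i.e. y'(10) = 0.
Compute y'(x) = −8 x + C1, so y'(10) = −80 + C1 = 0 ⇒ C1 = 80.
Therefore the extremal is
    y(x) = −4 x^2 + 80 x + 1.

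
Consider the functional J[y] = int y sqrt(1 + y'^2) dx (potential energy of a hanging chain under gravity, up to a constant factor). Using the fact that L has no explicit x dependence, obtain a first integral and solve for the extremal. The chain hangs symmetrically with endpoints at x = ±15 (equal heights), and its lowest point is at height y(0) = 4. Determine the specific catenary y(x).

The Lagrangian L(y, y') = y sqrt(1 + y'^2) has no explicit x dependence, so the Beltrami identity applies:
    L − y' ∂L/∂y' = C.
Compute ∂L/∂y' = y · y' / sqrt(1 + y'^2). Then
    L − y' ∂L/∂y'
    = y sqrt(1 + y'^2) − y · y'^2 / sqrt(1 + y'^2)
    = y (1 + y'^2 − y'^2) / sqrt(1 + y'^2)
    = y / sqrt(1 + y'^2) = C.
Squaring gives y^2 = C^2 (1 + y'^2), i.e.
    y'^2 = y^2 / C^2 − 1.
Separating variables,
    dy / sqrt(y^2 − C^2) = dx / C,
and integrating gives arccosh(y / C) = (x − a)/C, so
    y(x) = C cosh((x − a)/C),
the catenary. The constants C and a are fixed by the two endpoint conditions (and, for the hanging-chain problem, the length constraint selects C).
Now fit the given data. The endpoints x = ±15 are symmetric at equal height, so the catenary is even about its minimum: a = 0 and y(x) = C cosh(x/C). The lowest point is y(0) = C cosh(0) = C, and we are told y(0) = 4, so C = 4. Therefore
    y(x) = 4 cosh(x/4),
and at the endpoints
    y(±15) = 4 cosh(15/4).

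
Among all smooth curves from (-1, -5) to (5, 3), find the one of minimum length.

Arc-length functional: J[y] = ∫ sqrt(1 + (y')^2) dx.
Lagrangian L = sqrt(1 + (y')^2) has no explicit y dependence, so ∂L/∂y = 0 and the Euler-Lagrange equation gives
    d/dx( y' / sqrt(1 + (y')^2) ) = 0  ⇒  y' / sqrt(1 + (y')^2) = const.
Hence y' is constant, so y(x) is affine.
Fitting the endpoints (-1, -5) and (5, 3):
    slope m = (3 − (-5)) / (5 − (-1)) = 4/3,
    intercept c = (-5) − m·(-1) = -11/3.
Extremal: y(x) = (4/3) x - 11/3.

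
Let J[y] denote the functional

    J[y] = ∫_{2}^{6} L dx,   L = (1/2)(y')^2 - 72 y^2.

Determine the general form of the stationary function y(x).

The Lagrangian is L = (1/2)(y')^2 - 72 y^2.
∂L/∂y = -144y.
∂L/∂y' = y'.
The Euler-Lagrange equation d/dx(∂L/∂y') − ∂L/∂y = 0 becomes:
    y'' + 144 y = 0
General solution: y(x) = A sin(12x) + B cos(12x), where A and B are arbitrary constants fixed by the endpoint conditions.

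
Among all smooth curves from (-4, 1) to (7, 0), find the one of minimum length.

Arc-length functional: J[y] = ∫ sqrt(1 + (y')^2) dx.
Lagrangian L = sqrt(1 + (y')^2) has no explicit y dependence, so ∂L/∂y = 0 and the Euler-Lagrange equation gives
    d/dx( y' / sqrt(1 + (y')^2) ) = 0  ⇒  y' / sqrt(1 + (y')^2) = const.
Hence y' is constant, so y(x) is affine.
Fitting the endpoints (-4, 1) and (7, 0):
    slope m = (0 − 1) / (7 − (-4)) = -1/11,
    intercept c = 1 − m·(-4) = 7/11.
Extremal: y(x) = (-1/11) x + 7/11.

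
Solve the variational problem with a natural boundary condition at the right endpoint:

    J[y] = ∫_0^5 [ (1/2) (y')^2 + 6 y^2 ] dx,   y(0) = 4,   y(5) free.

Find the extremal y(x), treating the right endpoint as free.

The Lagrangian L = (1/2) (y')^2 + 6 y^2 gives
    ∂L/∂y = 12 y,   ∂L/∂y' = y'.
Euler-Lagrange: y'' − 12 y = 0.
With k = sqrt(12), the general solution is
    y(x) = A cosh(sqrt(12) x) + B sinh(sqrt(12) x).
Fixed left endpoint y(0) = 4 ⇒ A = 4.
The right endpoint x = 5 is free, so the natural (transversality) condition is ∂L/∂y' |_{x=5} = 0, i.e. y'(5) = 0.
Compute y'(x) = A k sinh(k x) + B k cosh(k x), so
    y'(5) = A k sinh(k·5) + B k cosh(k·5) = 0
    ⇒ B = −A tanh(k·5) = − 4 tanh(sqrt(12)·5).
Therefore the extremal is
    y(x) = 4 cosh(sqrt(12) x) − 4 tanh(sqrt(12)·5) sinh(sqrt(12) x).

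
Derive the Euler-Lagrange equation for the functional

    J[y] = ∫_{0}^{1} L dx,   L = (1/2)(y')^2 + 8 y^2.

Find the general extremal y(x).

The Lagrangian is L = (1/2)(y')^2 + 8 y^2.
∂L/∂y = 16y.
∂L/∂y' = y'.
The Euler-Lagrange equation d/dx(∂L/∂y') − ∂L/∂y = 0 becomes:
    y'' - 16 y = 0
General solution: y(x) = A e^(4x) + B e^(-4x), where A and B are arbitrary constants fixed by the endpoint conditions.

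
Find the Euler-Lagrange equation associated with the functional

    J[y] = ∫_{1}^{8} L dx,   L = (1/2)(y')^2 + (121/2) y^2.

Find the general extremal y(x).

The Lagrangian is L = (1/2)(y')^2 + (121/2) y^2.
∂L/∂y = 121y.
∂L/∂y' = y'.
The Euler-Lagrange equation d/dx(∂L/∂y') − ∂L/∂y = 0 becomes:
    y'' - 121 y = 0
General solution: y(x) = A e^(11x) + B e^(-11x), where A and B are arbitrary constants fixed by the endpoint conditions.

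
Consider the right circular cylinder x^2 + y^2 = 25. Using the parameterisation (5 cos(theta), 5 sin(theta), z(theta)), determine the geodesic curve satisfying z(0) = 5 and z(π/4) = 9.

Parameterise the cylinder of radius R = 5 as
    r(θ) = (5 cos θ, 5 sin θ, z(θ)).
The arc-length element is
    ds = sqrt(25 + (dz/dθ)^2) dθ,
so the Lagrangian is L = sqrt(25 + z'^2).
L depends on z' only, not on z or θ, so ∂L/∂z = 0 and
    ∂L/∂z' = z' / sqrt(25 + z'^2).
The Euler-Lagrange equation gives
    d/dθ( z' / sqrt(25 + z'^2) ) = 0,
so z' is constant. Integrating once:
    z(θ) = a θ + b,
a helix on the cylinder (a straight line when the cylinder is unrolled). The constants a, b are determined by the endpoint conditions.
With endpoint conditions z(0) = 5 and z(π/4) = 9: from z(0) = b we get b = 5, and a·π/4 + 5 = 9 gives a = 16/π, so
    z(θ) = (16/π) θ + 5.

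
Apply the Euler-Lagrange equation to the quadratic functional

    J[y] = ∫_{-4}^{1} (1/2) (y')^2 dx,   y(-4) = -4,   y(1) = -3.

The Lagrangian is L = (1/2) (y')^2.
Compute ∂L/∂y = 0, ∂L/∂y' = y'.
The Euler-Lagrange equation d/dx(∂L/∂y') − ∂L/∂y = 0 reduces to
    y'' = 0.
Its general solution is
    y(x) = A x + B,
with A, B fixed by the endpoint conditions.
Applying the endpoint conditions y(-4) = -4 and y(1) = -3: solve A·-4 + B = -4 and A·1 + B = -3. Subtracting gives A(1 − -4) = -3 − -4, so A = 1/5, and B = -4 − A·-4 = -16/5. Therefore
    y(x) = (1/5) x - 16/5.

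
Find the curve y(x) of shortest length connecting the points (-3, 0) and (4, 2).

Arc-length functional: J[y] = ∫ sqrt(1 + (y')^2) dx.
Lagrangian L = sqrt(1 + (y')^2) has no explicit y dependence, so ∂L/∂y = 0 and the Euler-Lagrange equation gives
    d/dx( y' / sqrt(1 + (y')^2) ) = 0  ⇒  y' / sqrt(1 + (y')^2) = const.
Hence y' is constant, so y(x) is affine.
Fitting the endpoints (-3, 0) and (4, 2):
    slope m = (2 − 0) / (4 − (-3)) = 2/7,
    intercept c = 0 − m·(-3) = 6/7.
Extremal: y(x) = (2/7) x + 6/7.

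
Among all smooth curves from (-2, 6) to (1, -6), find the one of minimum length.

Arc-length functional: J[y] = ∫ sqrt(1 + (y')^2) dx.
Lagrangian L = sqrt(1 + (y')^2) has no explicit y dependence, so ∂L/∂y = 0 and the Euler-Lagrange equation gives
    d/dx( y' / sqrt(1 + (y')^2) ) = 0  ⇒  y' / sqrt(1 + (y')^2) = const.
Hence y' is constant, so y(x) is affine.
Fitting the endpoints (-2, 6) and (1, -6):
    slope m = ((-6) − 6) / (1 − (-2)) = -4,
    intercept c = 6 − m·(-2) = -2.
Extremal: y(x) = -4 x - 2.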